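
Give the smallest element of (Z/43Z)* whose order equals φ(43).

φ(43) = 43 − 1 = 42 = 2 · 3 · 7.
Test candidates g = 2, 3, … against the prime factors q ∈ {2, 3, 7} of φ(43): g is a generator iff g^(42/q) ≢ 1 for every such q.
g = 2: 2^21 ≡ 42; 2^14 ≡ 1 — hits 1, so not a primitive root.
g = 3: 3^21 ≡ 42; 3^14 ≡ 36; 3^6 ≡ 41 — none is 1, so 3 is a primitive root.
The smallest primitive root modulo 43 is 3.

3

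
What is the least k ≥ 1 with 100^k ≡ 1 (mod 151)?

75

Since 100 ∈ (Z/151Z)^×, its order divides φ(151) = 151 − 1 = 150 = 2 · 3 · 5^2.
Divisors of 150: 1, 2, 3, 5, 6, 10, 15, 25, 30, 50, 75, 150.
Check 100^d mod 151 for each divisor in increasing order:
100^1 ≡ 100
100^2 ≡ 34
100^3 ≡ 78
100^5 ≡ 85
100^6 ≡ 44
100^10 ≡ 128
100^15 ≡ 8
100^25 ≡ 118
100^30 ≡ 64
100^50 ≡ 32
100^75 ≡ 1
So ord_151(100) = 75.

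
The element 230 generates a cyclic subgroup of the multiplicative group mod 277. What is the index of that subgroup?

4

Since 230 ∈ (Z/277Z)^×, its order divides φ(277) = 277 − 1 = 276 = 2^2 · 3 · 23.
Divisors of 276: 1, 2, 3, 4, 6, 12, 23, 46, 69, 92, 138, 276.
Compute 230^d (mod 277) for the divisors d until we hit 1:
230^1 ≡ 230 (mod 277)
230^2 ≡ 270 (mod 277)
230^3 ≡ 52 (mod 277)
230^4 ≡ 49 (mod 277)
230^6 ≡ 211 (mod 277)
230^12 ≡ 201 (mod 277)
230^23 ≡ 160 (mod 277)
230^46 ≡ 116 (mod 277)
230^69 ≡ 1 (mod 277) ✓
The order of 230 is 69, so the subgroup it generates has 69 elements.
The index is φ(277) / ord(230) = 276 / 69 = 4.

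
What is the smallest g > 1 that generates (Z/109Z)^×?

φ(109) = 109 − 1 = 108 = 2^2 · 3^3.
g is a primitive root iff g^(108/q) ≢ 1 (mod 109) for each prime q ∈ {2, 3}.
g = 2: 2^54 ≡ 108; 2^36 ≡ 1 — hits 1, so not a primitive root.
g = 3: 3^54 ≡ 1 — hits 1, so not a primitive root.
g = 4: 4^54 ≡ 1 — hits 1, so not a primitive root.
g = 5: 5^54 ≡ 1 — hits 1, so not a primitive root.
g = 6: 6^54 ≡ 108; 6^36 ≡ 63 — none is 1, so 6 is a primitive root.
The smallest primitive root modulo 109 is 6.

6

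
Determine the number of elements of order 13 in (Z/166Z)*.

φ(166) = φ(2)·φ(83) = 1·82 = 82 = 2 · 41.
Since (Z/166Z)^× is cyclic of order 82, the number of elements of order d is φ(d) when d | 82 and 0 otherwise.
Here 82 is not a multiple of 13, so there are no elements of order 13.

0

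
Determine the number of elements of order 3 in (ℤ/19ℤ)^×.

2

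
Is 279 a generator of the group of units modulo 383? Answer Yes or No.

φ(383) = 383 − 1 = 382 = 2 · 191.
An element g generates (Z/383Z)^× iff g^(382/q) ≢ 1 (mod 383) for each prime q ∈ {2, 191}.
279^191 ≡ 1 (mod 383)  [q = 2: ≡ 1 ✗]
279^2 ≡ 92 (mod 383)  [q = 191: ≢ 1 ✓]
279^191 ≡ 1 shows ord(279) | 191, strictly less than φ(383); not a primitive root.

No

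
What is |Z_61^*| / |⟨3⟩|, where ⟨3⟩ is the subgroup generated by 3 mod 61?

6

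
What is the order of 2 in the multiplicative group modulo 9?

The order of 2 must divide φ(9) = φ(3^2) = 3·(3−1) = 6 = 2 · 3.
Divisors of 6: 1, 2, 3, 6.
Compute 2^d (mod 9) for the divisors d until we hit 1:
2^1 ≡ 2
2^2 ≡ 4
2^3 ≡ 8
2^6 ≡ 1
So ord_9(2) = 6.

6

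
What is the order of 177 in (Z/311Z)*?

ord(177) | φ(311) = 311 − 1 = 310 = 2 · 5 · 31.
Divisors of 310: 1, 2, 5, 10, 31, 62, 155, 310.
Check 177^d mod 311 for each divisor in increasing order:
177^1 ≡ 177
177^2 ≡ 229
177^5 ≡ 262
177^10 ≡ 224
177^31 ≡ 305
177^62 ≡ 36
177^155 ≡ 310
177^310 ≡ 1
Hence ord(177) = 310.

310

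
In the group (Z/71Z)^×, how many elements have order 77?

0

φ(71) = 71 − 1 = 70 = 2 · 5 · 7.
In a cyclic group of order 70, there are φ(d) elements of order d for each divisor d of 70, and zero for non-divisors.
Here 70 is not a multiple of 77, so there are no elements of order 77.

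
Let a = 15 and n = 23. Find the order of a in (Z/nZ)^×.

22

ord(15) | φ(23) = 23 − 1 = 22 = 2 · 11.
Divisors of 22: 1, 2, 11, 22.
Test each divisor d:
15^1 ≡ 15 (mod 23)
15^2 ≡ 18 (mod 23)
15^11 ≡ 22 (mod 23)
15^22 ≡ 1 (mod 23) ✓
Hence ord(15) = 22.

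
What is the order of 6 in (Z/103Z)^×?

102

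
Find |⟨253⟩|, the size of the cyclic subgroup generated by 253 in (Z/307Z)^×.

102

By Lagrange's theorem, ord_307(253) divides φ(307) = 307 − 1 = 306 = 2 · 3^2 · 17.
Divisors of 306: 1, 2, 3, 6, 9, 17, 18, 34, 51, 102, 153, 306.
Compute 253^d (mod 307) for the divisors d until we hit 1:
253^1 ≡ 253 (mod 307)
253^2 ≡ 153 (mod 307)
253^3 ≡ 27 (mod 307)
253^6 ≡ 115 (mod 307)
253^9 ≡ 35 (mod 307)
253^17 ≡ 290 (mod 307)
253^18 ≡ 304 (mod 307)
253^34 ≡ 289 (mod 307)
253^51 ≡ 306 (mod 307)
253^102 ≡ 1 (mod 307) ✓
Therefore the multiplicative order of 253 modulo 307 is 102.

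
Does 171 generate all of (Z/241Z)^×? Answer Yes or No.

Yes

φ(241) = 241 − 1 = 240 = 2^4 · 3 · 5.
An element g generates (Z/241Z)^× iff g^(240/q) ≢ 1 (mod 241) for each prime q ∈ {2, 3, 5}.
171^120 ≡ 240 (mod 241)  [q = 2: ≢ 1 ✓]
171^80 ≡ 225 (mod 241)  [q = 3: ≢ 1 ✓]
171^48 ≡ 98 (mod 241)  [q = 5: ≢ 1 ✓]
All checks pass, so 171 has order 240 and is a primitive root modulo 241.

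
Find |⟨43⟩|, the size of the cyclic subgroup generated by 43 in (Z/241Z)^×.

Since 43 ∈ (Z/241Z)^×, its order divides φ(241) = 241 − 1 = 240 = 2^4 · 3 · 5.
Divisors of 240: 1, 2, 3, 4, 5, 6, 8, 10, 12, 15, 16, 20, 24, 30, 40, 48, 60, 80, 120, 240.
Evaluate successive powers at the divisors of 240:
43^1 ≡ 43 (mod 241)
43^2 ≡ 162 (mod 241)
43^3 ≡ 218 (mod 241)
43^4 ≡ 216 (mod 241)
43^5 ≡ 130 (mod 241)
43^6 ≡ 47 (mod 241)
43^8 ≡ 143 (mod 241)
43^10 ≡ 30 (mod 241)
43^12 ≡ 40 (mod 241)
43^15 ≡ 44 (mod 241)
43^16 ≡ 205 (mod 241)
43^20 ≡ 177 (mod 241)
43^24 ≡ 154 (mod 241)
43^30 ≡ 8 (mod 241)
43^40 ≡ 240 (mod 241)
43^48 ≡ 98 (mod 241)
43^60 ≡ 64 (mod 241)
43^80 ≡ 1 (mod 241) ✓
The smallest such exponent is 80, so the order of 43 is 80.

80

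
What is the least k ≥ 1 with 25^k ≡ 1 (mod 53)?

By Lagrange's theorem, ord_53(25) divides φ(53) = 53 − 1 = 52 = 2^2 · 13.
Divisors of 52: 1, 2, 4, 13, 26, 52.
Compute 25^d (mod 53) for the divisors d until we hit 1:
25^1 ≡ 25
25^2 ≡ 42
25^4 ≡ 15
25^13 ≡ 52
25^26 ≡ 1
The smallest such exponent is 26, so the order of 25 is 26.

26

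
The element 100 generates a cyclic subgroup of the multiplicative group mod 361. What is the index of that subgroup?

2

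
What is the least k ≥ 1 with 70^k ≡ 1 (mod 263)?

Since 70 ∈ (Z/263Z)^×, its order divides φ(263) = 263 − 1 = 262 = 2 · 131.
Divisors of 262: 1, 2, 131, 262.
Compute 70^d (mod 263) for the divisors d until we hit 1:
70^1 ≡ 70 (mod 263)
70^2 ≡ 166 (mod 263)
70^131 ≡ 1 (mod 263) ✓
So ord_263(70) = 131.

131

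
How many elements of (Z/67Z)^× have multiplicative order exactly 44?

φ(67) = 67 − 1 = 66 = 2 · 3 · 11.
In a cyclic group of order 66, there are φ(d) elements of order d for each divisor d of 66, and zero for non-divisors.
44 does not divide 66, so no element of (Z/67Z)^× has order 44.

0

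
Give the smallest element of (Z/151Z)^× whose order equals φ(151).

6

φ(151) = 151 − 1 = 150 = 2 · 3 · 5^2.
Test candidates g = 2, 3, … against the prime factors q ∈ {2, 3, 5} of φ(151): g is a generator iff g^(150/q) ≢ 1 for every such q.
g = 2: 2^75 ≡ 1 — hits 1, so not a primitive root.
g = 3: 3^75 ≡ 150; 3^50 ≡ 1 — hits 1, so not a primitive root.
g = 4: 4^75 ≡ 1 — hits 1, so not a primitive root.
g = 5: 5^75 ≡ 1 — hits 1, so not a primitive root.
g = 6: 6^75 ≡ 150; 6^50 ≡ 32; 6^30 ≡ 59 — none is 1, so 6 is a primitive root.
The smallest primitive root modulo 151 is 6.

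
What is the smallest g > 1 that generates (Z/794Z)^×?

φ(794) = φ(2)·φ(397) = 1·396 = 396 = 2^2 · 3^2 · 11.
Test candidates g = 2, 3, … against the prime factors q ∈ {2, 3, 11} of φ(794): g is a generator iff g^(396/q) ≢ 1 for every such q.
g = 2: gcd(2, 794) = 2 > 1, not a unit — skip.
g = 3: 3^198 ≡ 1 — hits 1, so not a primitive root.
g = 4: gcd(4, 794) = 2 > 1, not a unit — skip.
g = 5: 5^198 ≡ 793; 5^132 ≡ 759; 5^36 ≡ 687 — none is 1, so 5 is a primitive root.
The smallest primitive root modulo 794 is 5.

5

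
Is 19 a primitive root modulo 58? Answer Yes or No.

φ(58) = φ(2)·φ(29) = 1·28 = 28 = 2^2 · 7.
It suffices to check that the order of 19 is not a proper divisor of 28: compute 19^(28/q) for q ∈ {2, 7}.
19^14 ≡ 57 (mod 58)  [q = 2: ≢ 1 ✓]
19^4 ≡ 53 (mod 58)  [q = 7: ≢ 1 ✓]
None equal 1, so ord_58(19) = 28: 19 is a primitive root.

Yes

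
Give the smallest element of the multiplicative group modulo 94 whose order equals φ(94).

5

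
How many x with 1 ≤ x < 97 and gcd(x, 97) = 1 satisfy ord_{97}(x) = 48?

φ(97) = 97 − 1 = 96 = 2^5 · 3.
(Z/97Z)^× is cyclic (|G| = 96); a cyclic group of order m has exactly φ(d) elements of each order d | m, and none otherwise.
48 = 2^4 · 3 divides 96, and φ(48) = 16.

16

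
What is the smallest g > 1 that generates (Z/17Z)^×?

φ(17) = 17 − 1 = 16 = 2^4.
g is a primitive root iff g^(16/q) ≢ 1 (mod 17) for each prime q ∈ {2}.
g = 2: 2^8 ≡ 1 — hits 1, so not a primitive root.
g = 3: 3^8 ≡ 16 — none is 1, so 3 is a primitive root.
The smallest primitive root modulo 17 is 3.

3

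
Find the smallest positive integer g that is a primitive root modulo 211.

2

φ(211) = 211 − 1 = 210 = 2 · 3 · 5 · 7.
Test candidates g = 2, 3, … against the prime factors q ∈ {2, 3, 5, 7} of φ(211): g is a generator iff g^(210/q) ≢ 1 for every such q.
g = 2: 2^105 ≡ 210; 2^70 ≡ 196; 2^42 ≡ 107; 2^30 ≡ 171 — none is 1, so 2 is a primitive root.
So 2 is the smallest generator of (Z/211Z)^×.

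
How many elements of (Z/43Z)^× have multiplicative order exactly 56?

φ(43) = 43 − 1 = 42 = 2 · 3 · 7.
In a cyclic group of order 42, there are φ(d) elements of order d for each divisor d of 42, and zero for non-divisors.
56 does not divide 42, so no element of (Z/43Z)^× has order 56.

0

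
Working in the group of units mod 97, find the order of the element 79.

16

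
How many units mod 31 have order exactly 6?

2

φ(31) = 31 − 1 = 30 = 2 · 3 · 5.
In a cyclic group of order 30, there are φ(d) elements of order d for each divisor d of 30, and zero for non-divisors.
6 = 2 · 3 divides 30, and φ(6) = 2.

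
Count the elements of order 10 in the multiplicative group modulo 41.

4

φ(41) = 41 − 1 = 40 = 2^3 · 5.
Since (Z/41Z)^× is cyclic of order 40, the number of elements of order d is φ(d) when d | 40 and 0 otherwise.
10 = 2 · 5 divides 40, and φ(10) = 4.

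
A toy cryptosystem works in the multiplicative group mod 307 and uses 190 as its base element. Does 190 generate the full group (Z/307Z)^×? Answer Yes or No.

φ(307) = 307 − 1 = 306 = 2 · 3^2 · 17.
190 is a primitive root mod 307 iff 190^(φ(307)/q) ≢ 1 for every prime q | φ(307), i.e. q ∈ {2, 3, 17}.
190^153 ≡ 1 (mod 307)  [q = 2: ≡ 1 ✗]
190^102 ≡ 289 (mod 307)  [q = 3: ≢ 1 ✓]
190^18 ≡ 299 (mod 307)  [q = 17: ≢ 1 ✓]
Since 190^153 ≡ 1, the order of 190 divides 153 < 306, so 190 is not a primitive root.

No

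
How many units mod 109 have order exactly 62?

φ(109) = 109 − 1 = 108 = 2^2 · 3^3.
Since (Z/109Z)^× is cyclic of order 108, the number of elements of order d is φ(d) when d | 108 and 0 otherwise.
Since 62 ∤ 108, the count is 0.

0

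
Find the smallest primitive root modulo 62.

φ(62) = φ(2)·φ(31) = 1·30 = 30 = 2 · 3 · 5.
g is a primitive root iff g^(30/q) ≢ 1 (mod 62) for each prime q ∈ {2, 3, 5}.
g = 2: gcd(2, 62) = 2 > 1, not a unit — skip.
g = 3: 3^15 ≡ 61; 3^10 ≡ 25; 3^6 ≡ 47 — none is 1, so 3 is a primitive root.
Hence the least primitive root of 62 is 3.

3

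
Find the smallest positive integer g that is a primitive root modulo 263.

5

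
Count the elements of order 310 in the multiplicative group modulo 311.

φ(311) = 311 − 1 = 310 = 2 · 5 · 31.
Since (Z/311Z)^× is cyclic of order 310, the number of elements of order d is φ(d) when d | 310 and 0 otherwise.
310 = 2 · 5 · 31 divides 310, and φ(310) = 120.

120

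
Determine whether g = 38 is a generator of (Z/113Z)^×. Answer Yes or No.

Yes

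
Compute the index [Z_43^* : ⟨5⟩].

ord(5) | φ(43) = 43 − 1 = 42 = 2 · 3 · 7.
Divisors of 42: 1, 2, 3, 6, 7, 14, 21, 42.
Check 5^d mod 43 for each divisor in increasing order:
5^1 ≡ 5 (mod 43)
5^2 ≡ 25 (mod 43)
5^3 ≡ 39 (mod 43)
5^6 ≡ 16 (mod 43)
5^7 ≡ 37 (mod 43)
5^14 ≡ 36 (mod 43)
5^21 ≡ 42 (mod 43)
5^42 ≡ 1 (mod 43) ✓
So ord_43(5) = 42, hence |⟨5⟩| = 42.
[(Z/43Z)^× : ⟨5⟩] = 42/42 = 1.

1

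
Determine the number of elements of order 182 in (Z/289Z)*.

φ(289) = φ(17^2) = 17·(17−1) = 272 = 2^4 · 17.
Since (Z/289Z)^× is cyclic of order 272, the number of elements of order d is φ(d) when d | 272 and 0 otherwise.
182 does not divide 272, so no element of (Z/289Z)^× has order 182.

0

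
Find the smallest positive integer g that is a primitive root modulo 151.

6

φ(151) = 151 − 1 = 150 = 2 · 3 · 5^2.
Test candidates g = 2, 3, … against the prime factors q ∈ {2, 3, 5} of φ(151): g is a generator iff g^(150/q) ≢ 1 for every such q.
g = 2: 2^75 ≡ 1 — hits 1, so not a primitive root.
g = 3: 3^75 ≡ 150; 3^50 ≡ 1 — hits 1, so not a primitive root.
g = 4: 4^75 ≡ 1 — hits 1, so not a primitive root.
g = 5: 5^75 ≡ 1 — hits 1, so not a primitive root.
g = 6: 6^75 ≡ 150; 6^50 ≡ 32; 6^30 ≡ 59 — none is 1, so 6 is a primitive root.
The smallest primitive root modulo 151 is 6.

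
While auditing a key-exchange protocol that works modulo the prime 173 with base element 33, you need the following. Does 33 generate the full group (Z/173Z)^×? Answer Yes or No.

φ(173) = 173 − 1 = 172 = 2^2 · 43.
Test 33^(172/q) mod 173 for each prime factor q of 172:
33^86 ≡ 1 (mod 173)  [q = 2: ≡ 1 ✗]
33^4 ≡ 6 (mod 173)  [q = 43: ≢ 1 ✓]
The check at q = 2 fails, so 33 generates a proper subgroup.

No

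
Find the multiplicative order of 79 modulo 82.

8

ord(79) | φ(82) = φ(2)·φ(41) = 1·40 = 40 = 2^3 · 5.
Divisors of 40: 1, 2, 4, 5, 8, 10, 20, 40.
Check 79^d mod 82 for each divisor in increasing order:
79^1 ≡ 79
79^2 ≡ 9
79^4 ≡ 81
79^5 ≡ 3
79^8 ≡ 1
So ord_82(79) = 8.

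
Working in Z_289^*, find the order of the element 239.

17

By Lagrange's theorem, ord_289(239) divides φ(289) = φ(17^2) = 17·(17−1) = 272 = 2^4 · 17.
Divisors of 272: 1, 2, 4, 8, 16, 17, 34, 68, 136, 272.
Evaluate successive powers at the divisors of 272:
239^1 ≡ 239 (mod 289)
239^2 ≡ 188 (mod 289)
239^4 ≡ 86 (mod 289)
239^8 ≡ 171 (mod 289)
239^16 ≡ 52 (mod 289)
239^17 ≡ 1 (mod 289) ✓
The smallest such exponent is 17, so the order of 239 is 17.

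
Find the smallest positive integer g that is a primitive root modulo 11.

φ(11) = 11 − 1 = 10 = 2 · 5.
g is a primitive root iff g^(10/q) ≢ 1 (mod 11) for each prime q ∈ {2, 5}.
g = 2: 2^5 ≡ 10; 2^2 ≡ 4 — none is 1, so 2 is a primitive root.
The smallest primitive root modulo 11 is 2.

2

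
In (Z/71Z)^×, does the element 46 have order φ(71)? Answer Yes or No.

φ(71) = 71 − 1 = 70 = 2 · 5 · 7.
Test 46^(70/q) mod 71 for each prime factor q of 70:
46^35 ≡ 70 (mod 71)  [q = 2: ≢ 1 ✓]
46^14 ≡ 54 (mod 71)  [q = 5: ≢ 1 ✓]
46^10 ≡ 1 (mod 71)  [q = 7: ≡ 1 ✗]
The check at q = 7 fails, so 46 generates a proper subgroup.

No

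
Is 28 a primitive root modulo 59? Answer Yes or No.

φ(59) = 59 − 1 = 58 = 2 · 29.
Test 28^(58/q) mod 59 for each prime factor q of 58:
28^29 ≡ 1 (mod 59)  [q = 2: ≡ 1 ✗]
28^2 ≡ 17 (mod 59)  [q = 29: ≢ 1 ✓]
28^29 ≡ 1 shows ord(28) | 29, strictly less than φ(59); not a primitive root.

No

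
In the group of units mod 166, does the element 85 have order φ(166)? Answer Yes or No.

φ(166) = φ(2)·φ(83) = 1·82 = 82 = 2 · 41.
85 is a primitive root mod 166 iff 85^(φ(166)/q) ≢ 1 for every prime q | φ(166), i.e. q ∈ {2, 41}.
85^41 ≡ 165 (mod 166)  [q = 2: ≢ 1 ✓]
85^2 ≡ 87 (mod 166)  [q = 41: ≢ 1 ✓]
None equal 1, so ord_166(85) = 82: 85 is a primitive root.

Yes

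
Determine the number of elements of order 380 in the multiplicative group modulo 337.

φ(337) = 337 − 1 = 336 = 2^4 · 3 · 7.
(Z/337Z)^× is cyclic (|G| = 336); a cyclic group of order m has exactly φ(d) elements of each order d | m, and none otherwise.
Here 336 is not a multiple of 380, so there are no elements of order 380.

0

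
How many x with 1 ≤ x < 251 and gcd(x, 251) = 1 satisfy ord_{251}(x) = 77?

0

φ(251) = 251 − 1 = 250 = 2 · 5^3.
(Z/251Z)^× is cyclic (|G| = 250); a cyclic group of order m has exactly φ(d) elements of each order d | m, and none otherwise.
Since 77 ∤ 250, the count is 0.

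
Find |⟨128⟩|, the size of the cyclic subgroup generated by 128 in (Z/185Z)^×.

36

The order of 128 must divide φ(185) = φ(5·37) = (5−1)·(37−1) = 4·36 = 144 = 2^4 · 3^2.
Divisors of 144: 1, 2, 3, 4, 6, 8, 9, 12, 16, 18, 24, 36, 48, 72, 144.
Compute 128^d (mod 185) for the divisors d until we hit 1:
128^1 ≡ 128 (mod 185)
128^2 ≡ 104 (mod 185)
128^3 ≡ 177 (mod 185)
128^4 ≡ 86 (mod 185)
128^6 ≡ 64 (mod 185)
128^8 ≡ 181 (mod 185)
128^9 ≡ 43 (mod 185)
128^12 ≡ 26 (mod 185)
128^16 ≡ 16 (mod 185)
128^18 ≡ 184 (mod 185)
128^24 ≡ 121 (mod 185)
128^36 ≡ 1 (mod 185) ✓
The smallest such exponent is 36, so the order of 128 is 36.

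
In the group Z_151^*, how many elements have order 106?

0

φ(151) = 151 − 1 = 150 = 2 · 3 · 5^2.
(Z/151Z)^× is cyclic (|G| = 150); a cyclic group of order m has exactly φ(d) elements of each order d | m, and none otherwise.
Since 106 ∤ 150, the count is 0.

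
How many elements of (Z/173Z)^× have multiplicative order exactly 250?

0

φ(173) = 173 − 1 = 172 = 2^2 · 43.
In a cyclic group of order 172, there are φ(d) elements of order d for each divisor d of 172, and zero for non-divisors.
Since 250 ∤ 172, the count is 0.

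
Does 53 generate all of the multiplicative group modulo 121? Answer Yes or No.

No

φ(121) = φ(11^2) = 11·(11−1) = 110 = 2 · 5 · 11.
An element g generates (Z/121Z)^× iff g^(110/q) ≢ 1 (mod 121) for each prime q ∈ {2, 5, 11}.
53^55 ≡ 1 (mod 121)  [q = 2: ≡ 1 ✗]
53^22 ≡ 81 (mod 121)  [q = 5: ≢ 1 ✓]
53^10 ≡ 23 (mod 121)  [q = 11: ≢ 1 ✓]
The check at q = 2 fails, so 53 generates a proper subgroup.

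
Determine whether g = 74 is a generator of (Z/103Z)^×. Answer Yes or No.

Yes

φ(103) = 103 − 1 = 102 = 2 · 3 · 17.
An element g generates (Z/103Z)^× iff g^(102/q) ≢ 1 (mod 103) for each prime q ∈ {2, 3, 17}.
74^51 ≡ 102 (mod 103)  [q = 2: ≢ 1 ✓]
74^34 ≡ 46 (mod 103)  [q = 3: ≢ 1 ✓]
74^6 ≡ 72 (mod 103)  [q = 17: ≢ 1 ✓]
Every test exponent gives a nontrivial residue, hence 74 generates the full group.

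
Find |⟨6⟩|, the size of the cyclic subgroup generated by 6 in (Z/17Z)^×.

16

Since 6 ∈ (Z/17Z)^×, its order divides φ(17) = 17 − 1 = 16 = 2^4.
Divisors of 16: 1, 2, 4, 8, 16.
Check 6^d mod 17 for each divisor in increasing order:
6^1 ≡ 6 (mod 17)
6^2 ≡ 2 (mod 17)
6^4 ≡ 4 (mod 17)
6^8 ≡ 16 (mod 17)
6^16 ≡ 1 (mod 17) ✓
So ord_17(6) = 16.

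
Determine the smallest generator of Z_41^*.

6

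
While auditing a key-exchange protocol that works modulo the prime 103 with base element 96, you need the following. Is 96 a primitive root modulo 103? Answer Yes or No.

φ(103) = 103 − 1 = 102 = 2 · 3 · 17.
Test 96^(102/q) mod 103 for each prime factor q of 102:
96^51 ≡ 102 (mod 103)  [q = 2: ≢ 1 ✓]
96^34 ≡ 56 (mod 103)  [q = 3: ≢ 1 ✓]
96^6 ≡ 23 (mod 103)  [q = 17: ≢ 1 ✓]
None equal 1, so ord_103(96) = 102: 96 is a primitive root.

Yes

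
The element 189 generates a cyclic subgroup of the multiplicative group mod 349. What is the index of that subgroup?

29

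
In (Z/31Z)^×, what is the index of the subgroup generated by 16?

6

ord(16) | φ(31) = 31 − 1 = 30 = 2 · 3 · 5.
Divisors of 30: 1, 2, 3, 5, 6, 10, 15, 30.
Check 16^d mod 31 for each divisor in increasing order:
16^1 ≡ 16
16^2 ≡ 8
16^3 ≡ 4
16^5 ≡ 1
Thus |⟨16⟩| = ord(16) = 5.
[(Z/31Z)^× : ⟨16⟩] = 30/5 = 6.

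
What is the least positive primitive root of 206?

φ(206) = φ(2)·φ(103) = 1·102 = 102 = 2 · 3 · 17.
g is a primitive root iff g^(102/q) ≢ 1 (mod 206) for each prime q ∈ {2, 3, 17}.
g = 2: gcd(2, 206) = 2 > 1, not a unit — skip.
g = 3: 3^51 ≡ 205; 3^34 ≡ 1 — hits 1, so not a primitive root.
g = 4: gcd(4, 206) = 2 > 1, not a unit — skip.
g = 5: 5^51 ≡ 205; 5^34 ≡ 159; 5^6 ≡ 175 — none is 1, so 5 is a primitive root.
So 5 is the smallest generator of (Z/206Z)^×.

5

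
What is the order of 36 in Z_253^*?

By Lagrange's theorem, ord_253(36) divides φ(253) = φ(11·23) = (11−1)·(23−1) = 10·22 = 220 = 2^2 · 5 · 11.
Divisors of 220: 1, 2, 4, 5, 10, 11, 20, 22, 44, 55, 110, 220.
Test each divisor d:
36^1 ≡ 36 (mod 253)
36^2 ≡ 31 (mod 253)
36^4 ≡ 202 (mod 253)
36^5 ≡ 188 (mod 253)
36^10 ≡ 177 (mod 253)
36^11 ≡ 47 (mod 253)
36^20 ≡ 210 (mod 253)
36^22 ≡ 185 (mod 253)
36^44 ≡ 70 (mod 253)
36^55 ≡ 1 (mod 253) ✓
So ord_253(36) = 55.

55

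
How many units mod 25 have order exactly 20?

φ(25) = φ(5^2) = 5·(5−1) = 20 = 2^2 · 5.
(Z/25Z)^× is cyclic (|G| = 20); a cyclic group of order m has exactly φ(d) elements of each order d | m, and none otherwise.
20 = 2^2 · 5 divides 20, and φ(20) = 8.

8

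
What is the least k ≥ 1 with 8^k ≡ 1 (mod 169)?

52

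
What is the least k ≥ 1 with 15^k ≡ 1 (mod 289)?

136

The order of 15 must divide φ(289) = φ(17^2) = 17·(17−1) = 272 = 2^4 · 17.
Divisors of 272: 1, 2, 4, 8, 16, 17, 34, 68, 136, 272.
Compute 15^d (mod 289) for the divisors d until we hit 1:
15^1 ≡ 15
15^2 ≡ 225
15^4 ≡ 50
15^8 ≡ 188
15^16 ≡ 86
15^17 ≡ 134
15^34 ≡ 38
15^68 ≡ 288
15^136 ≡ 1
So ord_289(15) = 136.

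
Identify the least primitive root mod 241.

7

φ(241) = 241 − 1 = 240 = 2^4 · 3 · 5.
g is a primitive root iff g^(240/q) ≢ 1 (mod 241) for each prime q ∈ {2, 3, 5}.
g = 2: 2^120 ≡ 1 — hits 1, so not a primitive root.
g = 3: 3^120 ≡ 1 — hits 1, so not a primitive root.
g = 4: 4^120 ≡ 1 — hits 1, so not a primitive root.
g = 5: 5^120 ≡ 1 — hits 1, so not a primitive root.
g = 6: 6^120 ≡ 1 — hits 1, so not a primitive root.
g = 7: 7^120 ≡ 240; 7^80 ≡ 15; 7^48 ≡ 91 — none is 1, so 7 is a primitive root.
The smallest primitive root modulo 241 is 7.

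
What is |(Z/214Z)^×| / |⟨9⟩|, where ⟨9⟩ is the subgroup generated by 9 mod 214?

The order of 9 must divide φ(214) = φ(2)·φ(107) = 1·106 = 106 = 2 · 53.
Divisors of 106: 1, 2, 53, 106.
Evaluate successive powers at the divisors of 106:
9^1 ≡ 9 (mod 214)
9^2 ≡ 81 (mod 214)
9^53 ≡ 1 (mod 214) ✓
Thus |⟨9⟩| = ord(9) = 53.
The index is φ(214) / ord(9) = 106 / 53 = 2.

2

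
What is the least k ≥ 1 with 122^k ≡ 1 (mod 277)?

By Lagrange's theorem, ord_277(122) divides φ(277) = 277 − 1 = 276 = 2^2 · 3 · 23.
Divisors of 276: 1, 2, 3, 4, 6, 12, 23, 46, 69, 92, 138, 276.
Test each divisor d:
122^1 ≡ 122 (mod 277)
122^2 ≡ 203 (mod 277)
122^3 ≡ 113 (mod 277)
122^4 ≡ 213 (mod 277)
122^6 ≡ 27 (mod 277)
122^12 ≡ 175 (mod 277)
122^23 ≡ 276 (mod 277)
122^46 ≡ 1 (mod 277) ✓
Hence ord(122) = 46.

46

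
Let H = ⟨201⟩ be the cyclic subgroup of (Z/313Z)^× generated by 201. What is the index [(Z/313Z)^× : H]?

1

By Lagrange's theorem, ord_313(201) divides φ(313) = 313 − 1 = 312 = 2^3 · 3 · 13.
Divisors of 312: 1, 2, 3, 4, 6, 8, 12, 13, 24, 26, 39, 52, 78, 104, 156, 312.
Check 201^d mod 313 for each divisor in increasing order:
201^1 ≡ 201
201^2 ≡ 24
201^3 ≡ 129
201^4 ≡ 263
201^6 ≡ 52
201^8 ≡ 309
201^12 ≡ 200
201^13 ≡ 136
201^24 ≡ 249
201^26 ≡ 29
201^39 ≡ 188
201^52 ≡ 215
201^78 ≡ 288
201^104 ≡ 214
201^156 ≡ 312
201^312 ≡ 1
Thus |⟨201⟩| = ord(201) = 312.
The index is φ(313) / ord(201) = 312 / 312 = 1.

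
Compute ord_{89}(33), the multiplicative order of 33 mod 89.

88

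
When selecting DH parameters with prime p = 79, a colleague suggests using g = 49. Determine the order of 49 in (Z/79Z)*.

ord(49) | φ(79) = 79 − 1 = 78 = 2 · 3 · 13.
Divisors of 78: 1, 2, 3, 6, 13, 26, 39, 78.
Evaluate successive powers at the divisors of 78:
49^1 ≡ 49
49^2 ≡ 31
49^3 ≡ 18
49^6 ≡ 8
49^13 ≡ 55
49^26 ≡ 23
49^39 ≡ 1
The smallest such exponent is 39, so the order of 49 is 39.

39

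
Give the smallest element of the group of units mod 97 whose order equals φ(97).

φ(97) = 97 − 1 = 96 = 2^5 · 3.
g is a primitive root iff g^(96/q) ≢ 1 (mod 97) for each prime q ∈ {2, 3}.
g = 2: 2^48 ≡ 1 — hits 1, so not a primitive root.
g = 3: 3^48 ≡ 1 — hits 1, so not a primitive root.
g = 4: 4^48 ≡ 1 — hits 1, so not a primitive root.
g = 5: 5^48 ≡ 96; 5^32 ≡ 35 — none is 1, so 5 is a primitive root.
Hence the least primitive root of 97 is 5.

5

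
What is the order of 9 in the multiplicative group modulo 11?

Since 9 ∈ (Z/11Z)^×, its order divides φ(11) = 11 − 1 = 10 = 2 · 5.
Divisors of 10: 1, 2, 5, 10.
Check 9^d mod 11 for each divisor in increasing order:
9^1 ≡ 9 (mod 11)
9^2 ≡ 4 (mod 11)
9^5 ≡ 1 (mod 11) ✓
So ord_11(9) = 5.

5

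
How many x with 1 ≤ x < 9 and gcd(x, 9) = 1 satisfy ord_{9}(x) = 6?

2

φ(9) = φ(3^2) = 3·(3−1) = 6 = 2 · 3.
In a cyclic group of order 6, there are φ(d) elements of order d for each divisor d of 6, and zero for non-divisors.
6 = 2 · 3 divides 6, and φ(6) = 2.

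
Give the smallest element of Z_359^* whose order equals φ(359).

φ(359) = 359 − 1 = 358 = 2 · 179.
g is a primitive root iff g^(358/q) ≢ 1 (mod 359) for each prime q ∈ {2, 179}.
g = 2: 2^179 ≡ 1 — hits 1, so not a primitive root.
g = 3: 3^179 ≡ 1 — hits 1, so not a primitive root.
g = 4: 4^179 ≡ 1 — hits 1, so not a primitive root.
g = 5: 5^179 ≡ 1 — hits 1, so not a primitive root.
g = 6: 6^179 ≡ 1 — hits 1, so not a primitive root.
g = 7: 7^179 ≡ 358; 7^2 ≡ 49 — none is 1, so 7 is a primitive root.
Hence the least primitive root of 359 is 7.

7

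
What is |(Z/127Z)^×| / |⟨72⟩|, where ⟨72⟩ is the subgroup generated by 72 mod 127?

2

Since 72 ∈ (Z/127Z)^×, its order divides φ(127) = 127 − 1 = 126 = 2 · 3^2 · 7.
Divisors of 126: 1, 2, 3, 6, 7, 9, 14, 18, 21, 42, 63, 126.
Test each divisor d:
72^1 ≡ 72 (mod 127)
72^2 ≡ 104 (mod 127)
72^3 ≡ 122 (mod 127)
72^6 ≡ 25 (mod 127)
72^7 ≡ 22 (mod 127)
72^9 ≡ 2 (mod 127)
72^14 ≡ 103 (mod 127)
72^18 ≡ 4 (mod 127)
72^21 ≡ 107 (mod 127)
72^42 ≡ 19 (mod 127)
72^63 ≡ 1 (mod 127) ✓
The order of 72 is 63, so the subgroup it generates has 63 elements.
[(Z/127Z)^× : ⟨72⟩] = 126/63 = 2.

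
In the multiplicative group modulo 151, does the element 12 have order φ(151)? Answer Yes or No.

Yes

φ(151) = 151 − 1 = 150 = 2 · 3 · 5^2.
An element g generates (Z/151Z)^× iff g^(150/q) ≢ 1 (mod 151) for each prime q ∈ {2, 3, 5}.
12^75 ≡ 150 (mod 151)  [q = 2: ≢ 1 ✓]
12^50 ≡ 118 (mod 151)  [q = 3: ≢ 1 ✓]
12^30 ≡ 59 (mod 151)  [q = 5: ≢ 1 ✓]
All checks pass, so 12 has order 150 and is a primitive root modulo 151.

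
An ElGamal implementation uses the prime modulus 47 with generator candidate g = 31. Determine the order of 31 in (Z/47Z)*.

46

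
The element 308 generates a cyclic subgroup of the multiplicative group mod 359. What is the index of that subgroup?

1

By Lagrange's theorem, ord_359(308) divides φ(359) = 359 − 1 = 358 = 2 · 179.
Divisors of 358: 1, 2, 179, 358.
Evaluate successive powers at the divisors of 358:
308^1 ≡ 308 (mod 359)
308^2 ≡ 88 (mod 359)
308^179 ≡ 358 (mod 359)
308^358 ≡ 1 (mod 359) ✓
The order of 308 is 358, so the subgroup it generates has 358 elements.
[(Z/359Z)^× : ⟨308⟩] = 358/358 = 1.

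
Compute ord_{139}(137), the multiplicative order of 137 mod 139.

69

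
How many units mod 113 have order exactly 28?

12

φ(113) = 113 − 1 = 112 = 2^4 · 7.
Since (Z/113Z)^× is cyclic of order 112, the number of elements of order d is φ(d) when d | 112 and 0 otherwise.
28 = 2^2 · 7 divides 112, and φ(28) = 12.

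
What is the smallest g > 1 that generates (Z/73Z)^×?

5

φ(73) = 73 − 1 = 72 = 2^3 · 3^2.
g is a primitive root iff g^(72/q) ≢ 1 (mod 73) for each prime q ∈ {2, 3}.
g = 2: 2^36 ≡ 1 — hits 1, so not a primitive root.
g = 3: 3^36 ≡ 1 — hits 1, so not a primitive root.
g = 4: 4^36 ≡ 1 — hits 1, so not a primitive root.
g = 5: 5^36 ≡ 72; 5^24 ≡ 8 — none is 1, so 5 is a primitive root.
The smallest primitive root modulo 73 is 5.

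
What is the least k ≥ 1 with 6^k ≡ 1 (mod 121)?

Since 6 ∈ (Z/121Z)^×, its order divides φ(121) = φ(11^2) = 11·(11−1) = 110 = 2 · 5 · 11.
Divisors of 110: 1, 2, 5, 10, 11, 22, 55, 110.
Check 6^d mod 121 for each divisor in increasing order:
6^1 ≡ 6 (mod 121)
6^2 ≡ 36 (mod 121)
6^5 ≡ 32 (mod 121)
6^10 ≡ 56 (mod 121)
6^11 ≡ 94 (mod 121)
6^22 ≡ 3 (mod 121)
6^55 ≡ 120 (mod 121)
6^110 ≡ 1 (mod 121) ✓
So ord_121(6) = 110.

110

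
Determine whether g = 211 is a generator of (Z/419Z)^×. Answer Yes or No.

φ(419) = 419 − 1 = 418 = 2 · 11 · 19.
It suffices to check that the order of 211 is not a proper divisor of 418: compute 211^(418/q) for q ∈ {2, 11, 19}.
211^209 ≡ 418 (mod 419)  [q = 2: ≢ 1 ✓]
211^38 ≡ 1 (mod 419)  [q = 11: ≡ 1 ✗]
211^22 ≡ 49 (mod 419)  [q = 19: ≢ 1 ✓]
Since 211^38 ≡ 1, the order of 211 divides 38 < 418, so 211 is not a primitive root.

No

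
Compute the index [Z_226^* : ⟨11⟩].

2

ord(11) | φ(226) = φ(2)·φ(113) = 1·112 = 112 = 2^4 · 7.
Divisors of 112: 1, 2, 4, 7, 8, 14, 16, 28, 56, 112.
Test each divisor d:
11^1 ≡ 11 (mod 226)
11^2 ≡ 121 (mod 226)
11^4 ≡ 177 (mod 226)
11^7 ≡ 95 (mod 226)
11^8 ≡ 141 (mod 226)
11^14 ≡ 211 (mod 226)
11^16 ≡ 219 (mod 226)
11^28 ≡ 225 (mod 226)
11^56 ≡ 1 (mod 226) ✓
So ord_226(11) = 56, hence |⟨11⟩| = 56.
Index = |(Z/226Z)^×| / |⟨11⟩| = 112 / 56 = 2.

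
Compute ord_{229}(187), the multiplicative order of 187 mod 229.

38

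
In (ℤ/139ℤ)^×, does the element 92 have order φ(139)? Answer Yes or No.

Yes

φ(139) = 139 − 1 = 138 = 2 · 3 · 23.
It suffices to check that the order of 92 is not a proper divisor of 138: compute 92^(138/q) for q ∈ {2, 3, 23}.
92^69 ≡ 138 (mod 139)  [q = 2: ≢ 1 ✓]
92^46 ≡ 42 (mod 139)  [q = 3: ≢ 1 ✓]
92^6 ≡ 100 (mod 139)  [q = 23: ≢ 1 ✓]
All checks pass, so 92 has order 138 and is a primitive root modulo 139.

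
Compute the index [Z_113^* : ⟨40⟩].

The order of 40 must divide φ(113) = 113 − 1 = 112 = 2^4 · 7.
Divisors of 112: 1, 2, 4, 7, 8, 14, 16, 28, 56, 112.
Evaluate successive powers at the divisors of 112:
40^1 ≡ 40 (mod 113)
40^2 ≡ 18 (mod 113)
40^4 ≡ 98 (mod 113)
40^7 ≡ 48 (mod 113)
40^8 ≡ 112 (mod 113)
40^14 ≡ 44 (mod 113)
40^16 ≡ 1 (mod 113) ✓
So ord_113(40) = 16, hence |⟨40⟩| = 16.
Index = |(Z/113Z)^×| / |⟨40⟩| = 112 / 16 = 7.

7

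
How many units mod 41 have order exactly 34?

0

φ(41) = 41 − 1 = 40 = 2^3 · 5.
In a cyclic group of order 40, there are φ(d) elements of order d for each divisor d of 40, and zero for non-divisors.
Since 34 ∤ 40, the count is 0.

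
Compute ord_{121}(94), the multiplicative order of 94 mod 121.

By Lagrange's theorem, ord_121(94) divides φ(121) = φ(11^2) = 11·(11−1) = 110 = 2 · 5 · 11.
Divisors of 110: 1, 2, 5, 10, 11, 22, 55, 110.
Test each divisor d:
94^1 ≡ 94 (mod 121)
94^2 ≡ 3 (mod 121)
94^5 ≡ 120 (mod 121)
94^10 ≡ 1 (mod 121) ✓
The smallest such exponent is 10, so the order of 94 is 10.

10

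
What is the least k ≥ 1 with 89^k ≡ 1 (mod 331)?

33

ord(89) | φ(331) = 331 − 1 = 330 = 2 · 3 · 5 · 11.
Divisors of 330: 1, 2, 3, 5, 6, 10, 11, 15, 22, 30, 33, 55, 66, 110, 165, 330.
Test each divisor d:
89^1 ≡ 89 (mod 331)
89^2 ≡ 308 (mod 331)
89^3 ≡ 270 (mod 331)
89^5 ≡ 79 (mod 331)
89^6 ≡ 80 (mod 331)
89^10 ≡ 283 (mod 331)
89^11 ≡ 31 (mod 331)
89^15 ≡ 180 (mod 331)
89^22 ≡ 299 (mod 331)
89^30 ≡ 293 (mod 331)
89^33 ≡ 1 (mod 331) ✓
The smallest such exponent is 33, so the order of 89 is 33.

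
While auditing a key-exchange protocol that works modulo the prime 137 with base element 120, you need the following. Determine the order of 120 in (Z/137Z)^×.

The order of 120 must divide φ(137) = 137 − 1 = 136 = 2^3 · 17.
Divisors of 136: 1, 2, 4, 8, 17, 34, 68, 136.
Check 120^d mod 137 for each divisor in increasing order:
120^1 ≡ 120
120^2 ≡ 15
120^4 ≡ 88
120^8 ≡ 72
120^17 ≡ 100
120^34 ≡ 136
120^68 ≡ 1
The smallest such exponent is 68, so the order of 120 is 68.

68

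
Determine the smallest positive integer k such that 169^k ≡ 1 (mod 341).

Since 169 ∈ (Z/341Z)^×, its order divides φ(341) = φ(11·31) = (11−1)·(31−1) = 10·30 = 300 = 2^2 · 3 · 5^2.
Divisors of 300: 1, 2, 3, 4, 5, 6, 10, 12, 15, 20, 25, 30, 50, 60, 75, 100, 150, 300.
Compute 169^d (mod 341) for the divisors d until we hit 1:
169^1 ≡ 169 (mod 341)
169^2 ≡ 258 (mod 341)
169^3 ≡ 295 (mod 341)
169^4 ≡ 69 (mod 341)
169^5 ≡ 67 (mod 341)
169^6 ≡ 70 (mod 341)
169^10 ≡ 56 (mod 341)
169^12 ≡ 126 (mod 341)
169^15 ≡ 1 (mod 341) ✓
Hence ord(169) = 15.

15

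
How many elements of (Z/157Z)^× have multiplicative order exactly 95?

0

φ(157) = 157 − 1 = 156 = 2^2 · 3 · 13.
(Z/157Z)^× is cyclic (|G| = 156); a cyclic group of order m has exactly φ(d) elements of each order d | m, and none otherwise.
Since 95 ∤ 156, the count is 0.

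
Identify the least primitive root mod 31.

φ(31) = 31 − 1 = 30 = 2 · 3 · 5.
Test candidates g = 2, 3, … against the prime factors q ∈ {2, 3, 5} of φ(31): g is a generator iff g^(30/q) ≢ 1 for every such q.
g = 2: 2^15 ≡ 1 — hits 1, so not a primitive root.
g = 3: 3^15 ≡ 30; 3^10 ≡ 25; 3^6 ≡ 16 — none is 1, so 3 is a primitive root.
The smallest primitive root modulo 31 is 3.

3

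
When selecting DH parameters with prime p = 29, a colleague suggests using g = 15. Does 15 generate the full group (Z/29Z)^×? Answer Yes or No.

Yes

φ(29) = 29 − 1 = 28 = 2^2 · 7.
Test 15^(28/q) mod 29 for each prime factor q of 28:
15^14 ≡ 28 (mod 29)  [q = 2: ≢ 1 ✓]
15^4 ≡ 20 (mod 29)  [q = 7: ≢ 1 ✓]
All checks pass, so 15 has order 28 and is a primitive root modulo 29.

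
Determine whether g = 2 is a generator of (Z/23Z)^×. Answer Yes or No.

No

φ(23) = 23 − 1 = 22 = 2 · 11.
It suffices to check that the order of 2 is not a proper divisor of 22: compute 2^(22/q) for q ∈ {2, 11}.
2^11 ≡ 1 (mod 23)  [q = 2: ≡ 1 ✗]
2^2 ≡ 4 (mod 23)  [q = 11: ≢ 1 ✓]
2^11 ≡ 1 shows ord(2) | 11, strictly less than φ(23); not a primitive root.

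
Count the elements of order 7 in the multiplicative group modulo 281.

6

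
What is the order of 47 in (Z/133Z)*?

18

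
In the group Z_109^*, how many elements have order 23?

φ(109) = 109 − 1 = 108 = 2^2 · 3^3.
In a cyclic group of order 108, there are φ(d) elements of order d for each divisor d of 108, and zero for non-divisors.
Here 108 is not a multiple of 23, so there are no elements of order 23.

0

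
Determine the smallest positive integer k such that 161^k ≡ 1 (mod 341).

30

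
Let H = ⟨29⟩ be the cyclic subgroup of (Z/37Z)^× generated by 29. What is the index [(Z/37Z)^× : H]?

Since 29 ∈ (Z/37Z)^×, its order divides φ(37) = 37 − 1 = 36 = 2^2 · 3^2.
Divisors of 36: 1, 2, 3, 4, 6, 9, 12, 18, 36.
Test each divisor d:
29^1 ≡ 29 (mod 37)
29^2 ≡ 27 (mod 37)
29^3 ≡ 6 (mod 37)
29^4 ≡ 26 (mod 37)
29^6 ≡ 36 (mod 37)
29^9 ≡ 31 (mod 37)
29^12 ≡ 1 (mod 37) ✓
Thus |⟨29⟩| = ord(29) = 12.
Index = |(Z/37Z)^×| / |⟨29⟩| = 36 / 12 = 3.

3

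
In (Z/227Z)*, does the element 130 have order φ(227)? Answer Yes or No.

φ(227) = 227 − 1 = 226 = 2 · 113.
It suffices to check that the order of 130 is not a proper divisor of 226: compute 130^(226/q) for q ∈ {2, 113}.
130^113 ≡ 226 (mod 227)  [q = 2: ≢ 1 ✓]
130^2 ≡ 102 (mod 227)  [q = 113: ≢ 1 ✓]
All checks pass, so 130 has order 226 and is a primitive root modulo 227.

Yes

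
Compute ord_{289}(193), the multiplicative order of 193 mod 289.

272

ord(193) | φ(289) = φ(17^2) = 17·(17−1) = 272 = 2^4 · 17.
Divisors of 272: 1, 2, 4, 8, 16, 17, 34, 68, 136, 272.
Test each divisor d:
193^1 ≡ 193
193^2 ≡ 257
193^4 ≡ 157
193^8 ≡ 84
193^16 ≡ 120
193^17 ≡ 40
193^34 ≡ 155
193^68 ≡ 38
193^136 ≡ 288
193^272 ≡ 1
Hence ord(193) = 272.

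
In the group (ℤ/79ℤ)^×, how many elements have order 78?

24

φ(79) = 79 − 1 = 78 = 2 · 3 · 13.
In a cyclic group of order 78, there are φ(d) elements of order d for each divisor d of 78, and zero for non-divisors.
78 = 2 · 3 · 13 divides 78, and φ(78) = 24.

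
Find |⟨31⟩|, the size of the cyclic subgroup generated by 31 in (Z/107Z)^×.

106

The order of 31 must divide φ(107) = 107 − 1 = 106 = 2 · 53.
Divisors of 106: 1, 2, 53, 106.
Check 31^d mod 107 for each divisor in increasing order:
31^1 ≡ 31
31^2 ≡ 105
31^53 ≡ 106
31^106 ≡ 1
So ord_107(31) = 106.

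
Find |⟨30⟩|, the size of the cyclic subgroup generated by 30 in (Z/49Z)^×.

3

By Lagrange's theorem, ord_49(30) divides φ(49) = φ(7^2) = 7·(7−1) = 42 = 2 · 3 · 7.
Divisors of 42: 1, 2, 3, 6, 7, 14, 21, 42.
Test each divisor d:
30^1 ≡ 30 (mod 49)
30^2 ≡ 18 (mod 49)
30^3 ≡ 1 (mod 49) ✓
Therefore the multiplicative order of 30 modulo 49 is 3.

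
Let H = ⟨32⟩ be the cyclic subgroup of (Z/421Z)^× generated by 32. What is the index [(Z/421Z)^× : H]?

The order of 32 must divide φ(421) = 421 − 1 = 420 = 2^2 · 3 · 5 · 7.
Divisors of 420: 1, 2, 3, 4, 5, 6, 7, 10, 12, 14, 15, 20, 21, 28, 30, 35, 42, 60, 70, 84, 105, 140, 210, 420.
Check 32^d mod 421 for each divisor in increasing order:
32^1 ≡ 32 (mod 421)
32^2 ≡ 182 (mod 421)
32^3 ≡ 351 (mod 421)
32^4 ≡ 286 (mod 421)
32^5 ≡ 311 (mod 421)
32^6 ≡ 269 (mod 421)
32^7 ≡ 188 (mod 421)
32^10 ≡ 312 (mod 421)
32^12 ≡ 370 (mod 421)
32^14 ≡ 401 (mod 421)
32^15 ≡ 202 (mod 421)
32^20 ≡ 93 (mod 421)
32^21 ≡ 29 (mod 421)
32^28 ≡ 400 (mod 421)
32^30 ≡ 388 (mod 421)
32^35 ≡ 262 (mod 421)
32^42 ≡ 420 (mod 421)
32^60 ≡ 247 (mod 421)
32^70 ≡ 21 (mod 421)
32^84 ≡ 1 (mod 421) ✓
Thus |⟨32⟩| = ord(32) = 84.
The index is φ(421) / ord(32) = 420 / 84 = 5.

5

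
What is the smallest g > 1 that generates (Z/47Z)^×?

5

φ(47) = 47 − 1 = 46 = 2 · 23.
Test candidates g = 2, 3, … against the prime factors q ∈ {2, 23} of φ(47): g is a generator iff g^(46/q) ≢ 1 for every such q.
g = 2: 2^23 ≡ 1 — hits 1, so not a primitive root.
g = 3: 3^23 ≡ 1 — hits 1, so not a primitive root.
g = 4: 4^23 ≡ 1 — hits 1, so not a primitive root.
g = 5: 5^23 ≡ 46; 5^2 ≡ 25 — none is 1, so 5 is a primitive root.
The smallest primitive root modulo 47 is 5.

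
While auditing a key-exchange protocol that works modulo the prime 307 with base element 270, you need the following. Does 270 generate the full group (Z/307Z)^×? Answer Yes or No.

Yes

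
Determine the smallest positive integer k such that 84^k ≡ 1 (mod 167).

83

Since 84 ∈ (Z/167Z)^×, its order divides φ(167) = 167 − 1 = 166 = 2 · 83.
Divisors of 166: 1, 2, 83, 166.
Evaluate successive powers at the divisors of 166:
84^1 ≡ 84 (mod 167)
84^2 ≡ 42 (mod 167)
84^83 ≡ 1 (mod 167) ✓
The smallest such exponent is 83, so the order of 84 is 83.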